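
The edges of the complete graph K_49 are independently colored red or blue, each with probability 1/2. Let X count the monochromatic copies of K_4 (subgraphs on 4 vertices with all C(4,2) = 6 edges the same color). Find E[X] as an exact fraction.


Let X = Σ_S X_S over the C(49, 4) = 211876 subsets S of size 4, where X_S = 1 if the K_4 on S is monochromatic.
For a fixed S, the K_4 on S has C(4, 2) = 6 edges. P[all 6 edges red] = (1/2)^6, and likewise for blue, so P[monochromatic] = 2·(1/2)^6 = 2^{1 − 6} = 1/32.
By linearity of expectation: E[X] = C(49, 4) · 2^{1 − 6} = 211876 · 1/32 = 52969/8.
Numerically: E[X] ≈ 6621.1250.

E[X] = C(49,4)·2^(1−C(4,2)) = 52969/8 ≈ 6621.1250.


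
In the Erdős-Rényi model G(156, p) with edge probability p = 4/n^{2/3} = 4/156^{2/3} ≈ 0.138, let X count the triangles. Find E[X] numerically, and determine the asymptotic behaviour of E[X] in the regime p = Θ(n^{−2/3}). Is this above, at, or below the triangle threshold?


Number of potential triangles: C(156, 3) = 620620.
Each occurs with probability p³ ≈ (0.138)³ ≈ 2.629849e-03.
By linearity: E[X] = C(156, 3)·p³ ≈ 620620 · 2.629849e-03 ≈ 1632.1368.
Since α = 2/3 < 1, p = c/n^{2/3} ≫ 1/n is above the triangle threshold p ~ 1/n. Asymptotically E[X] ~ (c³/6)·n^{3(1−α)} = (4³/6)·n^{1} → ∞; triangles are abundant w.h.p.

E[X] ≈ 1632.1368; in regime p = Θ(1/n^{2/3}) E[X] diverges (above the triangle threshold p ~ 1/n).


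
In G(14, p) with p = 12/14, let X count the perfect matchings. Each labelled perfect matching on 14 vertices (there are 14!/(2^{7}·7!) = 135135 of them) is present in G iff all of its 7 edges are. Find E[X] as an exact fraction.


K_14 has 14!/(2^{7}·7!) = 135135 labelled perfect matchings.
For each such perfect matching H, let X_H = 1 if all 7 edges of H are present in G. Then P[X_H = 1] = p^{7} = (6/7)^{7} = 279936/823543.
By linearity: E[X] = Σ_H E[X_H] = 135135 · p^{7} = 135135 · 279936/823543 = 5404164480/117649.
Numerically: E[X] ≈ 4.593e+04.

E[X] = 135135 · (6/7)^{7} = 5404164480/117649 ≈ 4.593e+04.


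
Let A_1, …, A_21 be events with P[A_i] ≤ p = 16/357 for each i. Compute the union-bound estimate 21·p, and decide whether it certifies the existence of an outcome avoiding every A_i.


Union bound: P[∪_{i=1}^{21} A_i] ≤ Σ_i P[A_i] ≤ 21·p = 21·(16/357) = 16/17.
Numerically: 16/17 ≈ 0.9411765.
Is 16/17 < 1? YES.
Since P[∪ A_i] ≤ 16/17 < 1, the complement has P[∩ A_i^c] ≥ 1 − 16/17 = 1/17 > 0, so some outcome avoids every A_i.

21·p = 16/17 ≈ 0.9411765; existence CERTIFIED by the union bound.


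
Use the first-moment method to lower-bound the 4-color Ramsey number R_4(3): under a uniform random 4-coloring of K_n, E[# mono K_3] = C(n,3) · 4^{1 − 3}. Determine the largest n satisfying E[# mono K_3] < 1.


We need C(n, 3) · 4^{1 − 3} < 1, i.e. C(n, 3) < 4^{3 − 1} = 16.
Check values of n near the boundary:
  n = 3: C(3, 3) = 1; 1 < 16? YES
  n = 4: C(4, 3) = 4; 4 < 16? YES
  n = 5: C(5, 3) = 10; 10 < 16? YES
  n = 6: C(6, 3) = 20; 20 < 16? NO
  n = 7: C(7, 3) = 35; 35 < 16? NO
The largest n with C(n, 3) < 16 is n = 5 (where E[X] = 5/8 ≈ 0.6250). Hence R_4(3) > 5, i.e. R_4(3) ≥ 6.

Largest n = 5; hence R_4(3) > 5.


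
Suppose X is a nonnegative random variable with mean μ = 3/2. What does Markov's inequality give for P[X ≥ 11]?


μ = E[X] = 3/2, a = 11.
Markov: P[X ≥ 11] ≤ μ/a = (3/2)/11 = 3/22.
Numerically: ≈ 0.136.
(Since a = 11 > μ = 1.500, the bound 3/22 is < 1 and informative.)

P[X ≥ 11] ≤ 3/22 ≈ 0.136.


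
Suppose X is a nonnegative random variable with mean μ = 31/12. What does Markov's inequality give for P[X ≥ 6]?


μ = E[X] = 31/12, a = 6.
Markov: P[X ≥ 6] ≤ μ/a = (31/12)/6 = 31/72.
Numerically: ≈ 0.43056.
(Since a = 6 > μ = 2.58333, the bound 31/72 is < 1 and informative.)

P[X ≥ 6] ≤ 31/72 ≈ 0.43056.


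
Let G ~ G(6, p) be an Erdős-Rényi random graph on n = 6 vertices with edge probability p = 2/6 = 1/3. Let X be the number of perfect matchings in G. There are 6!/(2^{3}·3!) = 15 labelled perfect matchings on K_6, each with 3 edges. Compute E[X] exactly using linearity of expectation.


K_6 has 6!/(2^{3}·3!) = 15 labelled perfect matchings.
For each such perfect matching H, let X_H = 1 if all 3 edges of H are present in G. Then P[X_H = 1] = p^{3} = (1/3)^{3} = 1/27.
Summing the indicators: E[X] = Σ_H E[X_H] = 15 · p^{3} = 15 · 1/27 = 5/9.
Numerically: E[X] ≈ 0.55556.

E[X] = 15 · (1/3)^{3} = 5/9 ≈ 0.55556.


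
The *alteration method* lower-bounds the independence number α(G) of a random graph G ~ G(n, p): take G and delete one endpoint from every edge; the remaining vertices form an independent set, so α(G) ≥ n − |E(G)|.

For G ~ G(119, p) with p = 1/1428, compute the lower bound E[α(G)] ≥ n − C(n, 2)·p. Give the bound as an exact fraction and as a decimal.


E[|E(G)|] = C(119, 2)·p = 7021 · (1/1428) = 59/12.
E[α(G)] ≥ n − E[|E(G)|] = 119 − 59/12 = 1369/12.
Numerically: ≈ 114.083333.
(This is only a lower bound; the true E[α(G)] may be larger.)

E[α(G)] ≥ 1369/12 ≈ 114.083333.


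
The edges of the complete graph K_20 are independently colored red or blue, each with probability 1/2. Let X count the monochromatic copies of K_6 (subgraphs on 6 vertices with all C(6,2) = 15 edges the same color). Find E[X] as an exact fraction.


Let X = Σ_S X_S over the C(20, 6) = 38760 subsets S of size 6, where X_S = 1 if the K_6 on S is monochromatic.
For a fixed S, the K_6 on S has C(6, 2) = 15 edges. P[all 15 edges red] = (1/2)^15, and likewise for blue, so P[monochromatic] = 2·(1/2)^15 = 2^{1 − 15} = 1/16384.
Summing: E[X] = C(20, 6) · 2^{1 − 15} = 38760 · 1/16384 = 4845/2048.
Numerically: E[X] ≈ 2.365723.

E[X] = C(20,6)·2^(1−C(6,2)) = 4845/2048 ≈ 2.365723.


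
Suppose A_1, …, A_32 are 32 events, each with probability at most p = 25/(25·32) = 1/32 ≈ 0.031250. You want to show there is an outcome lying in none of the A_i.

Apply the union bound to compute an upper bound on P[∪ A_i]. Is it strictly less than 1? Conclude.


Union bound: P[∪_{i=1}^{32} A_i] ≤ Σ_i P[A_i] ≤ 32·p = 32·(1/32) = 1.
Numerically: 1 ≈ 1.000000.
Is 1 < 1? NO.
Since the bound 1 is ≥ 1, the union bound is uninformative here; it does NOT by itself certify existence.

32·p = 1 ≈ 1.000000; existence NOT certified by the union bound.


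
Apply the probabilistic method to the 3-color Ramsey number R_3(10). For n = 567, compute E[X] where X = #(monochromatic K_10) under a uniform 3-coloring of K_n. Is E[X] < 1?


E[X] = C(567, 10) · 3^{1 − 45} = 873787071273467749398 · 3^{−44} = 873787071273467749398/984770902183611232881.
As a reduced fraction: E[X] = 10787494707079848758/12157665459056928801 ≈ 0.8872998.
Is E[X] < 1? YES.
Since E[X] < 1, there exists a 3-coloring of K_{567} with no monochromatic K_10; hence R_3(10) > 567.

E[X] = 10787494707079848758/12157665459056928801 ≈ 0.8872998; E[X] < 1, so R_3(10) > 567.


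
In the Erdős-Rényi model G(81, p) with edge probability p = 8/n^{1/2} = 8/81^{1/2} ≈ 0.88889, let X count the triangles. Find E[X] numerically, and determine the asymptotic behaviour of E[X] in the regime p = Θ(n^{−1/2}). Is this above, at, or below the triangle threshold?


Number of potential triangles: C(81, 3) = 85320.
Each occurs with probability p³ ≈ (0.88889)³ ≈ 7.0233196e-01.
By linearity: E[X] = C(81, 3)·p³ ≈ 85320 · 7.0233196e-01 ≈ 59922.96296.
Since α = 1/2 < 1, p = c/n^{1/2} ≫ 1/n is above the triangle threshold p ~ 1/n. Asymptotically E[X] ~ (c³/6)·n^{3(1−α)} = (8³/6)·n^{1.5} → ∞; triangles are abundant w.h.p.

E[X] ≈ 59922.96296; in regime p = Θ(1/n^{1/2}) E[X] diverges (above the triangle threshold p ~ 1/n).


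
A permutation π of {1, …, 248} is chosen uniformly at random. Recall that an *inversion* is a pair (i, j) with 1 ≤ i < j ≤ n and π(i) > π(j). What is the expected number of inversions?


Write X = Σ X_I over the C(248, 2) = 30628 pairs i < j, with X_I the indicator of one inversion.
There are 30628 indicators.
For each fixed pair i < j, the values π(i) and π(j) are two distinct elements of {1, …, 248} in uniformly random order; by symmetry P[π(i) > π(j)] = 1/2.
By linearity: E[X] = 30628 · (1/2) = C(248, 2) · (1/2) = 30628/2 = 15314 ≈ 15314.00000.

E[X] = 15314 = 15314.00000.


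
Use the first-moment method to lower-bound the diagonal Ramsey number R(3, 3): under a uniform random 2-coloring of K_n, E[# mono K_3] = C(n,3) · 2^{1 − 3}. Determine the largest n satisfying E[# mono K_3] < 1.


We need C(n, 3) · 2^{1 − 3} < 1, i.e. C(n, 3) < 2^{3 − 1} = 4.
Check values of n near the boundary:
  n = 3: C(3, 3) = 1; 1 < 4? YES
  n = 4: C(4, 3) = 4; 4 < 4? NO
  n = 5: C(5, 3) = 10; 10 < 4? NO
The largest n with C(n, 3) < 4 is n = 3 (where E[X] = 1/4 ≈ 0.25000). Hence R(3, 3) > 3, i.e. R(3, 3) ≥ 4.

Largest n = 3; hence R(3, 3) > 3.


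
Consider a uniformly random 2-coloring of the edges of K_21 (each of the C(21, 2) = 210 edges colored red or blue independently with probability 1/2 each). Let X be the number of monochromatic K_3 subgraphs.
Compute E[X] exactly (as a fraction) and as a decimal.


Let X = Σ_S X_S over the C(21, 3) = 1330 subsets S of size 3, where X_S = 1 if the K_3 on S is monochromatic.
For a fixed S, the K_3 on S has C(3, 2) = 3 edges. P[all 3 edges red] = (1/2)^3, and likewise for blue, so P[monochromatic] = 2·(1/2)^3 = 2^{1 − 3} = 1/4.
Summing: E[X] = C(21, 3) · 2^{1 − 3} = 1330 · 1/4 = 665/2.
Numerically: E[X] ≈ 332.5000.

E[X] = C(21,3)·2^(1−C(3,2)) = 665/2 ≈ 332.5000.


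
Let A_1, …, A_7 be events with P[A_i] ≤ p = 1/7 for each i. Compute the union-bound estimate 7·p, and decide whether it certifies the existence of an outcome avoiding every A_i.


Union bound: P[∪_{i=1}^{7} A_i] ≤ Σ_i P[A_i] ≤ 7·p = 7·(1/7) = 1.
Numerically: 1 ≈ 1.000000.
Is 1 < 1? NO.
Since the bound 1 is ≥ 1, the union bound is uninformative here; it does NOT by itself certify existence.

7·p = 1 ≈ 1.000000; existence NOT certified by the union bound.


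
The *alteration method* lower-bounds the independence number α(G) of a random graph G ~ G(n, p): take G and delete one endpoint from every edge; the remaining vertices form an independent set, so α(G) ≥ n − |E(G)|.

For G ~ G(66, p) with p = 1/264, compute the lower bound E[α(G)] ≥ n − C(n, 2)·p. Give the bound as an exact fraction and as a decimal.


E[|E(G)|] = C(66, 2)·p = 2145 · (1/264) = 65/8.
E[α(G)] ≥ n − E[|E(G)|] = 66 − 65/8 = 463/8.
Numerically: ≈ 57.8750.
(This is only a lower bound; the true E[α(G)] may be larger.)

E[α(G)] ≥ 463/8 ≈ 57.8750.


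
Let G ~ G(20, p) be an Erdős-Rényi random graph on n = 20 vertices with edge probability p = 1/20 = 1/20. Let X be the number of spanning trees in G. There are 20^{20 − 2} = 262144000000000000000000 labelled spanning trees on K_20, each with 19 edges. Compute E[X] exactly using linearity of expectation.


K_20 has 20^{20 − 2} = 262144000000000000000000 labelled spanning trees.
For each such spanning tree H, let X_H = 1 if all 19 edges of H are present in G. Then P[X_H = 1] = p^{19} = (1/20)^{19} = 1/5242880000000000000000000.
By linearity of expectation: E[X] = Σ_H E[X_H] = 262144000000000000000000 · p^{19} = 262144000000000000000000 · 1/5242880000000000000000000 = 1/20.
Numerically: E[X] ≈ 0.05.

E[X] = 262144000000000000000000 · (1/20)^{19} = 1/20 ≈ 0.05.


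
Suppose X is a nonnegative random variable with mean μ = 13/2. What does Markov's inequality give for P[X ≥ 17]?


μ = E[X] = 13/2, a = 17.
Markov: P[X ≥ 17] ≤ μ/a = (13/2)/17 = 13/34.
Numerically: ≈ 0.3824.
(Since a = 17 > μ = 6.5000, the bound 13/34 is < 1 and informative.)

P[X ≥ 17] ≤ 13/34 ≈ 0.3824.


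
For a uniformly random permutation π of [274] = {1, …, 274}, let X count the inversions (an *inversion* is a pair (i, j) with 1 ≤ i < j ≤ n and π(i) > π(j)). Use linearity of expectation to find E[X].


Write X = Σ X_I over the C(274, 2) = 37401 pairs i < j, with X_I the indicator of one inversion.
There are 37401 indicators.
For each fixed pair i < j, the values π(i) and π(j) are two distinct elements of {1, …, 274} in uniformly random order; by symmetry P[π(i) > π(j)] = 1/2.
By linearity: E[X] = 37401 · (1/2) = C(274, 2) · (1/2) = 37401/2 = 37401/2 ≈ 18700.5000.

E[X] = 37401/2 = 18700.5000.


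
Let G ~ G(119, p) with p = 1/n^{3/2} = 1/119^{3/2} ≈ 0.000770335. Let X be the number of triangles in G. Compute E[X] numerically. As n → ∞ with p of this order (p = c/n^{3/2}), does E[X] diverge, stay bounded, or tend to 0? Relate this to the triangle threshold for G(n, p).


Number of potential triangles: C(119, 3) = 273819.
Each occurs with probability p³ ≈ (0.000770335)³ ≈ 4.57128895e-10.
By linearity: E[X] = C(119, 3)·p³ ≈ 273819 · 4.57128895e-10 ≈ 0.000125.
Since α = 3/2 > 1, p = c/n^{3/2} = o(1/n) is below the triangle threshold p ~ 1/n. Asymptotically E[X] ~ (c³/6)·n^{3(1−α)} = (1³/6)·n^{-1.5} → 0, so by Markov's inequality G has no triangles w.h.p.

E[X] ≈ 0.000125; in regime p = Θ(1/n^{3/2}) E[X] tends to 0 (below the triangle threshold p ~ 1/n).


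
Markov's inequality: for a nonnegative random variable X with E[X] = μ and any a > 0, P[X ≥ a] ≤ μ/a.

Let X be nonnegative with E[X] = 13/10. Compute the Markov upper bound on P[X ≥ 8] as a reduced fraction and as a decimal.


μ = E[X] = 13/10, a = 8.
Markov: P[X ≥ 8] ≤ μ/a = (13/10)/8 = 13/80.
Numerically: ≈ 0.1625.
(Since a = 8 > μ = 1.3000, the bound 13/80 is < 1 and informative.)

P[X ≥ 8] ≤ 13/80 ≈ 0.1625.


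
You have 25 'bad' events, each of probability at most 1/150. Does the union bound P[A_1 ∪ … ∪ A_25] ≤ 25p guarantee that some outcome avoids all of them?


Union bound: P[∪_{i=1}^{25} A_i] ≤ Σ_i P[A_i] ≤ 25·p = 25·(1/150) = 1/6.
Numerically: 1/6 ≈ 0.1666667.
Is 1/6 < 1? YES.
Since P[∪ A_i] ≤ 1/6 < 1, the complement has P[∩ A_i^c] ≥ 1 − 1/6 = 5/6 > 0, so some outcome avoids every A_i.

25·p = 1/6 ≈ 0.1666667; existence CERTIFIED by the union bound.


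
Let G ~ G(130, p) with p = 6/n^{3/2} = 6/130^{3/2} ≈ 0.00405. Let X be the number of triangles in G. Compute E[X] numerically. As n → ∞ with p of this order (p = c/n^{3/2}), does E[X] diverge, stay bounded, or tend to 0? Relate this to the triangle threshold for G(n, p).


Number of potential triangles: C(130, 3) = 357760.
Each occurs with probability p³ ≈ (0.00405)³ ≈ 6.63298e-08.
By linearity: E[X] = C(130, 3)·p³ ≈ 357760 · 6.63298e-08 ≈ 0.024.
Since α = 3/2 > 1, p = c/n^{3/2} = o(1/n) is below the triangle threshold p ~ 1/n. Asymptotically E[X] ~ (c³/6)·n^{3(1−α)} = (6³/6)·n^{-1.5} → 0, so by Markov's inequality G has no triangles w.h.p.

E[X] ≈ 0.024; in regime p = Θ(1/n^{3/2}) E[X] tends to 0 (below the triangle threshold p ~ 1/n).


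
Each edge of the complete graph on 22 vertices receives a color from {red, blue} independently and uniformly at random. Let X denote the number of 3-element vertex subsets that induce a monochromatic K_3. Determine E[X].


Let X = Σ_S X_S over the C(22, 3) = 1540 subsets S of size 3, where X_S = 1 if the K_3 on S is monochromatic.
For a fixed S, the K_3 on S has C(3, 2) = 3 edges. P[all 3 edges red] = (1/2)^3, and likewise for blue, so P[monochromatic] = 2·(1/2)^3 = 2^{1 − 3} = 1/4.
By linearity: E[X] = C(22, 3) · 2^{1 − 3} = 1540 · 1/4 = 385.
Numerically: E[X] ≈ 385.00000.

E[X] = C(22,3)·2^(1−C(3,2)) = 385 ≈ 385.00000.


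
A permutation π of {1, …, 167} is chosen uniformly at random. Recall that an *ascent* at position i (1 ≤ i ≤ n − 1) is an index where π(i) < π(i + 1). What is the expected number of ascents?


Write X = Σ X_I over i = 1, …, 166, with X_I the indicator of one ascent.
There are 166 indicators.
For each fixed i, the pair (π(i), π(i+1)) is a uniformly random ordered pair of distinct values from {1, …, 167}; by symmetry P[π(i) < π(i+1)] = 1/2.
By linearity: E[X] = 166 · (1/2) = (167 − 1) · (1/2) = 83 ≈ 83.000000.

E[X] = 83 = 83.000000.


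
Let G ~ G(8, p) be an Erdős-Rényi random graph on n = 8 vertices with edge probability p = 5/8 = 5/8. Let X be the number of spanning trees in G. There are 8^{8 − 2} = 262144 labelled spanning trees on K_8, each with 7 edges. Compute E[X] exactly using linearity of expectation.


K_8 has 8^{8 − 2} = 262144 labelled spanning trees.
For each such spanning tree H, let X_H = 1 if all 7 edges of H are present in G. Then P[X_H = 1] = p^{7} = (5/8)^{7} = 78125/2097152.
By linearity: E[X] = Σ_H E[X_H] = 262144 · p^{7} = 262144 · 78125/2097152 = 78125/8.
Numerically: E[X] ≈ 9765.6.

E[X] = 262144 · (5/8)^{7} = 78125/8 ≈ 9765.6.


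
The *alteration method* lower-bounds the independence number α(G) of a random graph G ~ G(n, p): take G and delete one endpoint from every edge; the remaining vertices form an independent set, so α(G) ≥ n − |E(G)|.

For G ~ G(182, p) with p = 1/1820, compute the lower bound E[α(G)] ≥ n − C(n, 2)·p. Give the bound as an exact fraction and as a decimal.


E[|E(G)|] = C(182, 2)·p = 16471 · (1/1820) = 181/20.
E[α(G)] ≥ n − E[|E(G)|] = 182 − 181/20 = 3459/20.
Numerically: ≈ 172.950.
(This is only a lower bound; the true E[α(G)] may be larger.)

E[α(G)] ≥ 3459/20 ≈ 172.950.


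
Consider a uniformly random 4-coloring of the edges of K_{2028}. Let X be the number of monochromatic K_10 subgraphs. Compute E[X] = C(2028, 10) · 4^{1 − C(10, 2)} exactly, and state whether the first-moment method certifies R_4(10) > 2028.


E[X] = C(2028, 10) · 4^{1 − 45} = 317149973285521499299300410 · 4^{−44} = 317149973285521499299300410/309485009821345068724781056.
As a reduced fraction: E[X] = 158574986642760749649650205/154742504910672534362390528 ≈ 1.024767.
Is E[X] < 1? NO.
Since E[X] ≥ 1, the first-moment bound is inconclusive at n = 2028; it does NOT by itself certify R_4(10) > 2028.

E[X] = 158574986642760749649650205/154742504910672534362390528 ≈ 1.024767; E[X] ≥ 1; first-moment method inconclusive here.


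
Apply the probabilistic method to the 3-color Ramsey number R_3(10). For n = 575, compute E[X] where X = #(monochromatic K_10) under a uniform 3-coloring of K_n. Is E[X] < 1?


E[X] = C(575, 10) · 3^{1 − 45} = 1006325345561406175305 · 3^{−44} = 1006325345561406175305/984770902183611232881.
As a reduced fraction: E[X] = 111813927284600686145/109418989131512359209 ≈ 1.022.
Is E[X] < 1? NO.
Since E[X] ≥ 1, the first-moment bound is inconclusive at n = 575; it does NOT by itself certify R_3(10) > 575.

E[X] = 111813927284600686145/109418989131512359209 ≈ 1.022; E[X] ≥ 1; first-moment method inconclusive here.


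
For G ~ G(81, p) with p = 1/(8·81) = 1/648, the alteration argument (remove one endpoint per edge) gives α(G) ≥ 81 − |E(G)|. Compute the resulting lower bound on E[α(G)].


E[|E(G)|] = C(81, 2)·p = 3240 · (1/648) = 5.
E[α(G)] ≥ n − E[|E(G)|] = 81 − 5 = 76.
Numerically: ≈ 76.00000.
(This is only a lower bound; the true E[α(G)] may be larger.)

E[α(G)] ≥ 76 ≈ 76.00000.


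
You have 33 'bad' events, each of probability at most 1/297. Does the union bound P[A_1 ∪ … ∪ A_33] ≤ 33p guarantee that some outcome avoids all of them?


Union bound: P[∪_{i=1}^{33} A_i] ≤ Σ_i P[A_i] ≤ 33·p = 33·(1/297) = 1/9.
Numerically: 1/9 ≈ 0.11111.
Is 1/9 < 1? YES.
Since P[∪ A_i] ≤ 1/9 < 1, the complement has P[∩ A_i^c] ≥ 1 − 1/9 = 8/9 > 0, so some outcome avoids every A_i.

33·p = 1/9 ≈ 0.11111; existence CERTIFIED by the union bound.


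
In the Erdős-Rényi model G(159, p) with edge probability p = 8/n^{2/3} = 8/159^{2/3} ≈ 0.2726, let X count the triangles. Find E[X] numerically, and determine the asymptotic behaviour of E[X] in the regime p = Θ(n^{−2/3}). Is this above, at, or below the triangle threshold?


Number of potential triangles: C(159, 3) = 657359.
Each occurs with probability p³ ≈ (0.2726)³ ≈ 2.025236e-02.
By linearity: E[X] = C(159, 3)·p³ ≈ 657359 · 2.025236e-02 ≈ 13313.0734.
Since α = 2/3 < 1, p = c/n^{2/3} ≫ 1/n is above the triangle threshold p ~ 1/n. Asymptotically E[X] ~ (c³/6)·n^{3(1−α)} = (8³/6)·n^{1} → ∞; triangles are abundant w.h.p.

E[X] ≈ 13313.0734; in regime p = Θ(1/n^{2/3}) E[X] diverges (above the triangle threshold p ~ 1/n).


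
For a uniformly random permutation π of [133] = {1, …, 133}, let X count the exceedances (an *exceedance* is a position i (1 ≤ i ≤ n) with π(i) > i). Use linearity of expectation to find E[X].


Write X = Σ_{i=1}^{133} X_i, where X_i = 1_{π(i) > i}.
For each fixed i, π(i) is uniform over {1, …, 133} (marginal of a uniform permutation), so P[π(i) > i] = (n − i)/n. Summing: Σ_{i=1}^{133} (n − i)/n = (0 + 1 + … + 132)/133 = 133(133 − 1)/(2·133) = (133 − 1)/2.
Hence E[X] = Σ_{i=1}^{133} (133 − i)/133 = 66 ≈ 66.000.

E[X] = 66 = 66.000.


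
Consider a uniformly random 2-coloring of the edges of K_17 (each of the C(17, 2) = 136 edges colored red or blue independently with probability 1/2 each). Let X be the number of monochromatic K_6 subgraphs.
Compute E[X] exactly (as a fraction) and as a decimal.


Let X = Σ_S X_S over the C(17, 6) = 12376 subsets S of size 6, where X_S = 1 if the K_6 on S is monochromatic.
For a fixed S, the K_6 on S has C(6, 2) = 15 edges. P[all 15 edges red] = (1/2)^15, and likewise for blue, so P[monochromatic] = 2·(1/2)^15 = 2^{1 − 15} = 1/16384.
By linearity: E[X] = C(17, 6) · 2^{1 − 15} = 12376 · 1/16384 = 1547/2048.
Numerically: E[X] ≈ 0.755371.

E[X] = C(17,6)·2^(1−C(6,2)) = 1547/2048 ≈ 0.755371.


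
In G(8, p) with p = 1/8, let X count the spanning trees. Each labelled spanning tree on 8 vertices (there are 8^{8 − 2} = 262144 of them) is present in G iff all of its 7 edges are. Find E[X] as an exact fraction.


K_8 has 8^{8 − 2} = 262144 labelled spanning trees.
For each such spanning tree H, let X_H = 1 if all 7 edges of H are present in G. Then P[X_H = 1] = p^{7} = (1/8)^{7} = 1/2097152.
By linearity of expectation: E[X] = Σ_H E[X_H] = 262144 · p^{7} = 262144 · 1/2097152 = 1/8.
Numerically: E[X] ≈ 0.125.

E[X] = 262144 · (1/8)^{7} = 1/8 ≈ 0.125.


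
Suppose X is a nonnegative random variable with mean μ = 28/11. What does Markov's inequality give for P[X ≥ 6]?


μ = E[X] = 28/11, a = 6.
Markov: P[X ≥ 6] ≤ μ/a = (28/11)/6 = 14/33.
Numerically: ≈ 0.424.
(Since a = 6 > μ = 2.545, the bound 14/33 is < 1 and informative.)

P[X ≥ 6] ≤ 14/33 ≈ 0.424.


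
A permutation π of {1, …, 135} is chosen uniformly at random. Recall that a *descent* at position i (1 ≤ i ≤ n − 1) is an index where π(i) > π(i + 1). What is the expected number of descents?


Write X = Σ X_I over i = 1, …, 134, with X_I the indicator of one descent.
There are 134 indicators.
For each fixed i, the pair (π(i), π(i+1)) is a uniformly random ordered pair of distinct values from {1, …, 135}; by symmetry P[π(i) > π(i+1)] = 1/2.
By linearity: E[X] = 134 · (1/2) = (135 − 1) · (1/2) = 67 ≈ 67.0000.

E[X] = 67 = 67.0000.


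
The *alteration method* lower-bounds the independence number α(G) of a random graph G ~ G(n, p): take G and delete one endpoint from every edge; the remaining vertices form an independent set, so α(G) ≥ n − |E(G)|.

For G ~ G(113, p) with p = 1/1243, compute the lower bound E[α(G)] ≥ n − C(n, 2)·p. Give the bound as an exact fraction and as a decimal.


E[|E(G)|] = C(113, 2)·p = 6328 · (1/1243) = 56/11.
E[α(G)] ≥ n − E[|E(G)|] = 113 − 56/11 = 1187/11.
Numerically: ≈ 107.909.
(This is only a lower bound; the true E[α(G)] may be larger.)

E[α(G)] ≥ 1187/11 ≈ 107.909.


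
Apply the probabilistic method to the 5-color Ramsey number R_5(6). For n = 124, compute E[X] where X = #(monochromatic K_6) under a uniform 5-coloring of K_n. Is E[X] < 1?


E[X] = C(124, 6) · 5^{1 − 15} = 4465475476 · 5^{−14} = 4465475476/6103515625.
As a reduced fraction: E[X] = 4465475476/6103515625 ≈ 0.731624.
Is E[X] < 1? YES.
Since E[X] < 1, there exists a 5-coloring of K_{124} with no monochromatic K_6; hence R_5(6) > 124.

E[X] = 4465475476/6103515625 ≈ 0.731624; E[X] < 1, so R_5(6) > 124.


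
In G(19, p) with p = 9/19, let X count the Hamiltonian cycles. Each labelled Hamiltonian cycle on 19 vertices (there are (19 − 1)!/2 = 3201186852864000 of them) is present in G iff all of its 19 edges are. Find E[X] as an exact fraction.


K_19 has (19 − 1)!/2 = 3201186852864000 labelled Hamiltonian cycles.
For each such Hamiltonian cycle H, let X_H = 1 if all 19 edges of H are present in G. Then P[X_H = 1] = p^{19} = (9/19)^{19} = 1350851717672992089/1978419655660313589123979.
By linearity of expectation: E[X] = Σ_H E[X_H] = 3201186852864000 · p^{19} = 3201186852864000 · 1350851717672992089/1978419655660313589123979 = 4324328758783534194876278992896000/1978419655660313589123979.
Numerically: E[X] ≈ 2.1857e+09.

E[X] = 3201186852864000 · (9/19)^{19} = 4324328758783534194876278992896000/1978419655660313589123979 ≈ 2.1857e+09.


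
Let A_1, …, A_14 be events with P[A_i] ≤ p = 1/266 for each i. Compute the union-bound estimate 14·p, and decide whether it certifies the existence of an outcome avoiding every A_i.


Union bound: P[∪_{i=1}^{14} A_i] ≤ Σ_i P[A_i] ≤ 14·p = 14·(1/266) = 1/19.
Numerically: 1/19 ≈ 0.0526.
Is 1/19 < 1? YES.
Since P[∪ A_i] ≤ 1/19 < 1, the complement has P[∩ A_i^c] ≥ 1 − 1/19 = 18/19 > 0, so some outcome avoids every A_i.

14·p = 1/19 ≈ 0.0526; existence CERTIFIED by the union bound.


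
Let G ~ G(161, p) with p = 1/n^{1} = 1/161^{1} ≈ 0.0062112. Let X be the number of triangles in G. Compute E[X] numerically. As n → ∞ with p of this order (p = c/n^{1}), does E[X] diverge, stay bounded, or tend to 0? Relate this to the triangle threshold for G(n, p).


Number of potential triangles: C(161, 3) = 682640.
Each occurs with probability p³ ≈ (0.0062112)³ ≈ 2.3961962e-07.
By linearity: E[X] = C(161, 3)·p³ ≈ 682640 · 2.3961962e-07 ≈ 0.16357.
Here α = 1, so p = 1/n is exactly at the triangle threshold p ~ 1/n. Asymptotically E[X] → c³/6 = 1³/6 = 1/6 ≈ 0.16667, a bounded constant. In this regime the triangle count is asymptotically Poisson(c³/6).

E[X] ≈ 0.16357; in regime p = Θ(1/n^{1}) E[X] stays bounded (at the triangle threshold p ~ 1/n).


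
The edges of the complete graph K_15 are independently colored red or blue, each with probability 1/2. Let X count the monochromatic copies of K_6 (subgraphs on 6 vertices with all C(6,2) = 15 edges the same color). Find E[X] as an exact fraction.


Let X = Σ_S X_S over the C(15, 6) = 5005 subsets S of size 6, where X_S = 1 if the K_6 on S is monochromatic.
For a fixed S, the K_6 on S has C(6, 2) = 15 edges. P[all 15 edges red] = (1/2)^15, and likewise for blue, so P[monochromatic] = 2·(1/2)^15 = 2^{1 − 15} = 1/16384.
By linearity of expectation: E[X] = C(15, 6) · 2^{1 − 15} = 5005 · 1/16384 = 5005/16384.
Numerically: E[X] ≈ 0.30548.

E[X] = C(15,6)·2^(1−C(6,2)) = 5005/16384 ≈ 0.30548.


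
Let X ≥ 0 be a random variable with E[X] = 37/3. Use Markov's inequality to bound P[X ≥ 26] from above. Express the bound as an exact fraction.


μ = E[X] = 37/3, a = 26.
Markov: P[X ≥ 26] ≤ μ/a = (37/3)/26 = 37/78.
Numerically: ≈ 0.474.
(Since a = 26 > μ = 12.333, the bound 37/78 is < 1 and informative.)

P[X ≥ 26] ≤ 37/78 ≈ 0.474.


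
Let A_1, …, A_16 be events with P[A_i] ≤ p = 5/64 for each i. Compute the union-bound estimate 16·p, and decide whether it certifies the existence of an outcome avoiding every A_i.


Union bound: P[∪_{i=1}^{16} A_i] ≤ Σ_i P[A_i] ≤ 16·p = 16·(5/64) = 5/4.
Numerically: 5/4 ≈ 1.2500000.
Is 5/4 < 1? NO.
Since the bound 5/4 is ≥ 1, the union bound is uninformative here; it does NOT by itself certify existence.

16·p = 5/4 ≈ 1.2500000; existence NOT certified by the union bound.


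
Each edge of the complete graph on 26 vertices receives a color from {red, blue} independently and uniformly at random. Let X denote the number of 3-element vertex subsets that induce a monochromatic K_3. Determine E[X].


Let X = Σ_S X_S over the C(26, 3) = 2600 subsets S of size 3, where X_S = 1 if the K_3 on S is monochromatic.
For a fixed S, the K_3 on S has C(3, 2) = 3 edges. P[all 3 edges red] = (1/2)^3, and likewise for blue, so P[monochromatic] = 2·(1/2)^3 = 2^{1 − 3} = 1/4.
By linearity: E[X] = C(26, 3) · 2^{1 − 3} = 2600 · 1/4 = 650.
Numerically: E[X] ≈ 650.0000.

E[X] = C(26,3)·2^(1−C(3,2)) = 650 ≈ 650.0000.


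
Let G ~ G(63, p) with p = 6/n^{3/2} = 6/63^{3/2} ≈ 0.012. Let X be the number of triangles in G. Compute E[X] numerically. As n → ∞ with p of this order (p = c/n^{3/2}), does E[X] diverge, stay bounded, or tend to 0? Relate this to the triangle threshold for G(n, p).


Number of potential triangles: C(63, 3) = 39711.
Each occurs with probability p³ ≈ (0.012)³ ≈ 1.727513e-06.
By linearity: E[X] = C(63, 3)·p³ ≈ 39711 · 1.727513e-06 ≈ 0.0686.
Since α = 3/2 > 1, p = c/n^{3/2} = o(1/n) is below the triangle threshold p ~ 1/n. Asymptotically E[X] ~ (c³/6)·n^{3(1−α)} = (6³/6)·n^{-1.5} → 0, so by Markov's inequality G has no triangles w.h.p.

E[X] ≈ 0.0686; in regime p = Θ(1/n^{3/2}) E[X] tends to 0 (below the triangle threshold p ~ 1/n).


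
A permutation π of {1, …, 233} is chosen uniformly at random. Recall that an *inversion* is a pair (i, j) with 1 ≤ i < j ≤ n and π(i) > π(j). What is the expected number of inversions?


Write X = Σ X_I over the C(233, 2) = 27028 pairs i < j, with X_I the indicator of one inversion.
There are 27028 indicators.
For each fixed pair i < j, the values π(i) and π(j) are two distinct elements of {1, …, 233} in uniformly random order; by symmetry P[π(i) > π(j)] = 1/2.
By linearity: E[X] = 27028 · (1/2) = C(233, 2) · (1/2) = 27028/2 = 13514 ≈ 13514.0000.

E[X] = 13514 = 13514.0000.


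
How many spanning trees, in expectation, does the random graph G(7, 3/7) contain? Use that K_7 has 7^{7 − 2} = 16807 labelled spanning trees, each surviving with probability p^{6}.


K_7 has 7^{7 − 2} = 16807 labelled spanning trees.
For each such spanning tree H, let X_H = 1 if all 6 edges of H are present in G. Then P[X_H = 1] = p^{6} = (3/7)^{6} = 729/117649.
Summing the indicators: E[X] = Σ_H E[X_H] = 16807 · p^{6} = 16807 · 729/117649 = 729/7.
Numerically: E[X] ≈ 104.1.

E[X] = 16807 · (3/7)^{6} = 729/7 ≈ 104.1.


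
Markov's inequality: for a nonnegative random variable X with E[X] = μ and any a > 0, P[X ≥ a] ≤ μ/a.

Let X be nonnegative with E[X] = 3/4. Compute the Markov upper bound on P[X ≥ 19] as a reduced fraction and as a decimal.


μ = E[X] = 3/4, a = 19.
Markov: P[X ≥ 19] ≤ μ/a = (3/4)/19 = 3/76.
Numerically: ≈ 0.039474.
(Since a = 19 > μ = 0.750000, the bound 3/76 is < 1 and informative.)

P[X ≥ 19] ≤ 3/76 ≈ 0.039474.


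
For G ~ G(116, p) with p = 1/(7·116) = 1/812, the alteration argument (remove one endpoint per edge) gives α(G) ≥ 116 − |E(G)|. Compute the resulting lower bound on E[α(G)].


E[|E(G)|] = C(116, 2)·p = 6670 · (1/812) = 115/14.
E[α(G)] ≥ n − E[|E(G)|] = 116 − 115/14 = 1509/14.
Numerically: ≈ 107.7857.
(This is only a lower bound; the true E[α(G)] may be larger.)

E[α(G)] ≥ 1509/14 ≈ 107.7857.


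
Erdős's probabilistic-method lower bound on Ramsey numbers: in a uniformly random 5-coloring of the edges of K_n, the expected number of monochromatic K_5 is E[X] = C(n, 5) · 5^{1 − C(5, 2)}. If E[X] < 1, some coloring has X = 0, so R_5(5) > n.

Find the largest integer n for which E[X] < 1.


We need C(n, 5) · 5^{1 − 10} < 1, i.e. C(n, 5) < 5^{10 − 1} = 1953125.
Check values of n near the boundary:
  n = 43: C(43, 5) = 962598; 962598 < 1953125? YES
  n = 44: C(44, 5) = 1086008; 1086008 < 1953125? YES
  n = 45: C(45, 5) = 1221759; 1221759 < 1953125? YES
  n = 46: C(46, 5) = 1370754; 1370754 < 1953125? YES
  n = 47: C(47, 5) = 1533939; 1533939 < 1953125? YES
  n = 48: C(48, 5) = 1712304; 1712304 < 1953125? YES
  n = 49: C(49, 5) = 1906884; 1906884 < 1953125? YES
  n = 50: C(50, 5) = 2118760; 2118760 < 1953125? NO
  n = 51: C(51, 5) = 2349060; 2349060 < 1953125? NO
The largest n with C(n, 5) < 1953125 is n = 49 (where E[X] = 1906884/1953125 ≈ 0.9763). Hence R_5(5) > 49, i.e. R_5(5) ≥ 50.

Largest n = 49; hence R_5(5) > 49.


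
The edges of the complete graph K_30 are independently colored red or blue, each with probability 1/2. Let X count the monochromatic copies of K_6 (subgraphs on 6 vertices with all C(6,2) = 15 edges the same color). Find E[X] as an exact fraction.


Let X = Σ_S X_S over the C(30, 6) = 593775 subsets S of size 6, where X_S = 1 if the K_6 on S is monochromatic.
For a fixed S, the K_6 on S has C(6, 2) = 15 edges. P[all 15 edges red] = (1/2)^15, and likewise for blue, so P[monochromatic] = 2·(1/2)^15 = 2^{1 − 15} = 1/16384.
Summing: E[X] = C(30, 6) · 2^{1 − 15} = 593775 · 1/16384 = 593775/16384.
Numerically: E[X] ≈ 36.241.

E[X] = C(30,6)·2^(1−C(6,2)) = 593775/16384 ≈ 36.241.


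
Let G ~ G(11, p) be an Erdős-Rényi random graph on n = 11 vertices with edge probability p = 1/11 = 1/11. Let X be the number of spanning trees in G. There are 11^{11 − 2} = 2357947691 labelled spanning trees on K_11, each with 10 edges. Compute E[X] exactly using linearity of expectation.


K_11 has 11^{11 − 2} = 2357947691 labelled spanning trees.
For each such spanning tree H, let X_H = 1 if all 10 edges of H are present in G. Then P[X_H = 1] = p^{10} = (1/11)^{10} = 1/25937424601.
Summing the indicators: E[X] = Σ_H E[X_H] = 2357947691 · p^{10} = 2357947691 · 1/25937424601 = 1/11.
Numerically: E[X] ≈ 0.09091.

E[X] = 2357947691 · (1/11)^{10} = 1/11 ≈ 0.09091.


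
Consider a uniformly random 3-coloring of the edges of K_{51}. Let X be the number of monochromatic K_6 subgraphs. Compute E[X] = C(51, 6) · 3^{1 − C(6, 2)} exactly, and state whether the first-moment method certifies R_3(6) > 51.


E[X] = C(51, 6) · 3^{1 − 15} = 18009460 · 3^{−14} = 18009460/4782969.
As a reduced fraction: E[X] = 18009460/4782969 ≈ 3.7653307.
Is E[X] < 1? NO.
Since E[X] ≥ 1, the first-moment bound is inconclusive at n = 51; it does NOT by itself certify R_3(6) > 51.

E[X] = 18009460/4782969 ≈ 3.7653307; E[X] ≥ 1; first-moment method inconclusive here.


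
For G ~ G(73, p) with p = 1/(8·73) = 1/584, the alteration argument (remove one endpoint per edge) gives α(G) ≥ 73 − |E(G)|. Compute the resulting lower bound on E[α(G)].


E[|E(G)|] = C(73, 2)·p = 2628 · (1/584) = 9/2.
E[α(G)] ≥ n − E[|E(G)|] = 73 − 9/2 = 137/2.
Numerically: ≈ 68.5000.
(This is only a lower bound; the true E[α(G)] may be larger.)

E[α(G)] ≥ 137/2 ≈ 68.5000.


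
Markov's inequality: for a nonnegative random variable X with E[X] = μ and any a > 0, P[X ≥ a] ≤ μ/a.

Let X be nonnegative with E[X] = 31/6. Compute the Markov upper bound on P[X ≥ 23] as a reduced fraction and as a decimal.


μ = E[X] = 31/6, a = 23.
Markov: P[X ≥ 23] ≤ μ/a = (31/6)/23 = 31/138.
Numerically: ≈ 0.22464.
(Since a = 23 > μ = 5.16667, the bound 31/138 is < 1 and informative.)

P[X ≥ 23] ≤ 31/138 ≈ 0.22464.


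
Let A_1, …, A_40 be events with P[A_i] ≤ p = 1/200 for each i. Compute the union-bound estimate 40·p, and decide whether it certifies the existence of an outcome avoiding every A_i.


Union bound: P[∪_{i=1}^{40} A_i] ≤ Σ_i P[A_i] ≤ 40·p = 40·(1/200) = 1/5.
Numerically: 1/5 ≈ 0.200.
Is 1/5 < 1? YES.
Since P[∪ A_i] ≤ 1/5 < 1, the complement has P[∩ A_i^c] ≥ 1 − 1/5 = 4/5 > 0, so some outcome avoids every A_i.

40·p = 1/5 ≈ 0.200; existence CERTIFIED by the union bound.


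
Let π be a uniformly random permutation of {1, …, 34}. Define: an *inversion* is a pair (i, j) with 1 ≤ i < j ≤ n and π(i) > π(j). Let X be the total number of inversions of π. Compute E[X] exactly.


Write X = Σ X_I over the C(34, 2) = 561 pairs i < j, with X_I the indicator of one inversion.
There are 561 indicators.
For each fixed pair i < j, the values π(i) and π(j) are two distinct elements of {1, …, 34} in uniformly random order; by symmetry P[π(i) > π(j)] = 1/2.
By linearity: E[X] = 561 · (1/2) = C(34, 2) · (1/2) = 561/2 = 561/2 ≈ 280.500.

E[X] = 561/2 = 280.500.


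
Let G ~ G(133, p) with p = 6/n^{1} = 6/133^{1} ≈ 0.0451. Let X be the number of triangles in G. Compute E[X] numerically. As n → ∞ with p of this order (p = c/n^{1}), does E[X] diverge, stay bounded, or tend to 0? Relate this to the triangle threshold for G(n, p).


Number of potential triangles: C(133, 3) = 383306.
Each occurs with probability p³ ≈ (0.0451)³ ≈ 9.18119e-05.
By linearity: E[X] = C(133, 3)·p³ ≈ 383306 · 9.18119e-05 ≈ 35.192.
Here α = 1, so p = 6/n is exactly at the triangle threshold p ~ 1/n. Asymptotically E[X] → c³/6 = 6³/6 = 36 ≈ 36.000, a bounded constant. In this regime the triangle count is asymptotically Poisson(c³/6).

E[X] ≈ 35.192; in regime p = Θ(1/n^{1}) E[X] stays bounded (at the triangle threshold p ~ 1/n).


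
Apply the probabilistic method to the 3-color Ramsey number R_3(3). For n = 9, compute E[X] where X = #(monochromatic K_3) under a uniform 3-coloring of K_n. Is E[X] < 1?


E[X] = C(9, 3) · 3^{1 − 3} = 84 · 3^{−2} = 84/9.
As a reduced fraction: E[X] = 28/3 ≈ 9.333333.
Is E[X] < 1? NO.
Since E[X] ≥ 1, the first-moment bound is inconclusive at n = 9; it does NOT by itself certify R_3(3) > 9.

E[X] = 28/3 ≈ 9.333333; E[X] ≥ 1; first-moment method inconclusive here.


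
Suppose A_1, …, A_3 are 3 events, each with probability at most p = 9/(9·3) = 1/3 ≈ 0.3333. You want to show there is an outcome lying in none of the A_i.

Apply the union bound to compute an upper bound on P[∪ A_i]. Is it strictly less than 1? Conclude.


Union bound: P[∪_{i=1}^{3} A_i] ≤ Σ_i P[A_i] ≤ 3·p = 3·(1/3) = 1.
Numerically: 1 ≈ 1.0000.
Is 1 < 1? NO.
Since the bound 1 is ≥ 1, the union bound is uninformative here; it does NOT by itself certify existence.

3·p = 1 ≈ 1.0000; existence NOT certified by the union bound.


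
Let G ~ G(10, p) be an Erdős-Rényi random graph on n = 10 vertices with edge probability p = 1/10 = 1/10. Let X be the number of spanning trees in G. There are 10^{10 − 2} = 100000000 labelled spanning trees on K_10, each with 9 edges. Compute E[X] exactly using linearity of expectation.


K_10 has 10^{10 − 2} = 100000000 labelled spanning trees.
For each such spanning tree H, let X_H = 1 if all 9 edges of H are present in G. Then P[X_H = 1] = p^{9} = (1/10)^{9} = 1/1000000000.
By linearity of expectation: E[X] = Σ_H E[X_H] = 100000000 · p^{9} = 100000000 · 1/1000000000 = 1/10.
Numerically: E[X] ≈ 0.1.

E[X] = 100000000 · (1/10)^{9} = 1/10 ≈ 0.1.


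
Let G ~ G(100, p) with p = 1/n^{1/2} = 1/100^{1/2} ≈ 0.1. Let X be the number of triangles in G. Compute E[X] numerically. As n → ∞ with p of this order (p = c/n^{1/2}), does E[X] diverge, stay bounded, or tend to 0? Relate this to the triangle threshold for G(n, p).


Number of potential triangles: C(100, 3) = 161700.
Each occurs with probability p³ ≈ (0.1)³ ≈ 1.00000000e-03.
By linearity: E[X] = C(100, 3)·p³ ≈ 161700 · 1.00000000e-03 ≈ 161.700000.
Since α = 1/2 < 1, p = c/n^{1/2} ≫ 1/n is above the triangle threshold p ~ 1/n. Asymptotically E[X] ~ (c³/6)·n^{3(1−α)} = (1³/6)·n^{1.5} → ∞; triangles are abundant w.h.p.

E[X] ≈ 161.700000; in regime p = Θ(1/n^{1/2}) E[X] diverges (above the triangle threshold p ~ 1/n).


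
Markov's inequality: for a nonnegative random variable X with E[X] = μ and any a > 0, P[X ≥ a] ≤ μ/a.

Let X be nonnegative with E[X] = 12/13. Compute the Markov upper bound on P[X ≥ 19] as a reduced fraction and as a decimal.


μ = E[X] = 12/13, a = 19.
Markov: P[X ≥ 19] ≤ μ/a = (12/13)/19 = 12/247.
Numerically: ≈ 0.0486.
(Since a = 19 > μ = 0.9231, the bound 12/247 is < 1 and informative.)

P[X ≥ 19] ≤ 12/247 ≈ 0.0486.
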